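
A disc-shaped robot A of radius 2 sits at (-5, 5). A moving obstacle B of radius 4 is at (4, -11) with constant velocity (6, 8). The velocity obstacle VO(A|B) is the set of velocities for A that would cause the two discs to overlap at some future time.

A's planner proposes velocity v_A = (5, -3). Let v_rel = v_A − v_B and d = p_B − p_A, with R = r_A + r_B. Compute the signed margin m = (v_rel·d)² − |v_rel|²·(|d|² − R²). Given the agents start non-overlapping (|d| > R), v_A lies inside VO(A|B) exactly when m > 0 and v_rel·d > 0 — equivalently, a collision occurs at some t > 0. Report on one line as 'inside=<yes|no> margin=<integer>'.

d = (9, -16),  |d|² = 337;  R = 2+4 = 6,  c = 337−6² = 301
v_rel = (-1, -11),  |v_rel|² = 122;  v_rel·d = (-1)·(9) + (-11)·(-16) = 167
122·t² − 334·t + 301 = 0  ⇒  m = 167² − 122·301 = -8833
m = -8833 < 0,  v_rel·d = 167 > 0  ⇒  outside

inside=no margin=-8833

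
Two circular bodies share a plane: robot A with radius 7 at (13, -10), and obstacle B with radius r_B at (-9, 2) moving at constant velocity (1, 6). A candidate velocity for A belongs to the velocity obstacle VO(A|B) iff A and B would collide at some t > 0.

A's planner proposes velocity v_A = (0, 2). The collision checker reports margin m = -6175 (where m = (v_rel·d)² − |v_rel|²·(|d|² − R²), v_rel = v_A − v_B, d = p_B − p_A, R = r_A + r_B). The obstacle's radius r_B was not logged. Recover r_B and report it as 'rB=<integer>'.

m = -6175
d = (-22, 12);  v_rel = (-1, -4),  |v_rel|² = 17
v_rel×d = (-1)·(12) − (-4)·(-22) = -100
since m = R²·17 − (-100)²:  R² = (10000 + -6175) / 17 = 225
R = √225 = 15  ⇒  r_B = 15 − 7 = 8

rB=8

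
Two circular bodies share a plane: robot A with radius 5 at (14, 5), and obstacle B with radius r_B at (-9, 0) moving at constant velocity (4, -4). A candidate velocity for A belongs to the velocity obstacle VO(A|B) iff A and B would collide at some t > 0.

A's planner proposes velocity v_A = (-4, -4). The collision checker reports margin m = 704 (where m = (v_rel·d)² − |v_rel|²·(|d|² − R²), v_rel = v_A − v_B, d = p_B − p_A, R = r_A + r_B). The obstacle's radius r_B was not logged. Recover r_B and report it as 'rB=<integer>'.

m = 704
d = (-23, -5);  v_rel = (-8, 0),  |v_rel|² = 64
v_rel×d = (-8)·(-5) − (0)·(-23) = 40
since m = R²·64 − 40²:  R² = (1600 + 704) / 64 = 36
R = √36 = 6  ⇒  r_B = 6 − 5 = 1

rB=1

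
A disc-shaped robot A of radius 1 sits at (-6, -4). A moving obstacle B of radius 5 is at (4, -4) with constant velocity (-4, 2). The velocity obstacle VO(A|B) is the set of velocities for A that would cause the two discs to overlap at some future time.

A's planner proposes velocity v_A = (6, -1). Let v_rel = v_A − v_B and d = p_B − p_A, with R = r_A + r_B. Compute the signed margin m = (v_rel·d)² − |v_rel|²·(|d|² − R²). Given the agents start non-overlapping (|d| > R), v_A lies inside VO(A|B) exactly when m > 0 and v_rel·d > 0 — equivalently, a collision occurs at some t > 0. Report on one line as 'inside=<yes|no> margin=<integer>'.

d = (10, 0),  |d|² = 100;  R = 1+5 = 6,  c = 100−6² = 64
v_rel = (10, -3),  |v_rel|² = 109;  v_rel·d = (10)·(10) + (-3)·(0) = 100
109·t² − 200·t + 64 = 0  ⇒  m = 100² − 109·64 = 3024
m = 3024 > 0,  v_rel·d = 100 > 0  ⇒  inside

inside=yes margin=3024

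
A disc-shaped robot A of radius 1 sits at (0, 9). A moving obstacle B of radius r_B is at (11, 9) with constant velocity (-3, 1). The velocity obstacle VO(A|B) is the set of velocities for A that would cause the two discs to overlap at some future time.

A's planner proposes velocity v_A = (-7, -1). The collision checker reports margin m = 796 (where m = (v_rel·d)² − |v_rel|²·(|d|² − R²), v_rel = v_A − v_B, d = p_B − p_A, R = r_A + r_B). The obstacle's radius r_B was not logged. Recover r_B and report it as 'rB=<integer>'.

m = 796
d = (11, 0);  v_rel = (-4, -2),  |v_rel|² = 20
v_rel×d = (-4)·(0) − (-2)·(11) = 22
since m = R²·20 − 22²:  R² = (484 + 796) / 20 = 64
R = √64 = 8  ⇒  r_B = 8 − 1 = 7

rB=7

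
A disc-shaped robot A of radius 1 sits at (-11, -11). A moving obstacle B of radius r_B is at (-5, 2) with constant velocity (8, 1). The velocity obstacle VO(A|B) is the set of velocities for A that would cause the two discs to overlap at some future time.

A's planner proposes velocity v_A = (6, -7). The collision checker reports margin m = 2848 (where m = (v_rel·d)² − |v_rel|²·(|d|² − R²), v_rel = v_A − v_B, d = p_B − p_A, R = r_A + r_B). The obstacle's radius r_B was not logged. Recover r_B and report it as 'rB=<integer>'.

m = 2848
d = (6, 13);  v_rel = (-2, -8),  |v_rel|² = 68
v_rel×d = (-2)·(13) − (-8)·(6) = 22
since m = R²·68 − 22²:  R² = (484 + 2848) / 68 = 49
R = √49 = 7  ⇒  r_B = 7 − 1 = 6

rB=6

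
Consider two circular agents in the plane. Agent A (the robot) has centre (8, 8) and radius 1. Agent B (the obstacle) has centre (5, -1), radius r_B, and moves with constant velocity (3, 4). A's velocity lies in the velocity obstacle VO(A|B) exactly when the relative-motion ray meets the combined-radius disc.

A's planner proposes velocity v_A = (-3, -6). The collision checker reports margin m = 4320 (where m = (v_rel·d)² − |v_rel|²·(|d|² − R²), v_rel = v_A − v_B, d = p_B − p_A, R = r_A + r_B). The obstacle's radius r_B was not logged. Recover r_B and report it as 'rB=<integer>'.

m = 4320
d = (-3, -9);  v_rel = (-6, -10),  |v_rel|² = 136
v_rel×d = (-6)·(-9) − (-10)·(-3) = 24
since m = R²·136 − 24²:  R² = (576 + 4320) / 136 = 36
R = √36 = 6  ⇒  r_B = 6 − 1 = 5

rB=5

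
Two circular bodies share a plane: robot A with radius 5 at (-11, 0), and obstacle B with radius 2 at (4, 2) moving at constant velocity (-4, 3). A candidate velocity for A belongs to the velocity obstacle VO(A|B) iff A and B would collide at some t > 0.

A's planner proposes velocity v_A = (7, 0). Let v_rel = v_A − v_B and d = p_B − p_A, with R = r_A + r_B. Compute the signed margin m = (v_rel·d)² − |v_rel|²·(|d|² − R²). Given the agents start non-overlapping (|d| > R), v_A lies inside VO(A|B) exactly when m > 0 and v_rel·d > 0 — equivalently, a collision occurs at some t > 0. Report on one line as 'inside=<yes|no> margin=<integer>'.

d = (15, 2),  |d|² = 229;  R = 5+2 = 7,  c = 229−7² = 180
v_rel = (11, -3),  |v_rel|² = 130;  v_rel·d = (11)·(15) + (-3)·(2) = 159
130·t² − 318·t + 180 = 0  ⇒  m = 159² − 130·180 = 1881
m = 1881 > 0,  v_rel·d = 159 > 0  ⇒  inside

inside=yes margin=1881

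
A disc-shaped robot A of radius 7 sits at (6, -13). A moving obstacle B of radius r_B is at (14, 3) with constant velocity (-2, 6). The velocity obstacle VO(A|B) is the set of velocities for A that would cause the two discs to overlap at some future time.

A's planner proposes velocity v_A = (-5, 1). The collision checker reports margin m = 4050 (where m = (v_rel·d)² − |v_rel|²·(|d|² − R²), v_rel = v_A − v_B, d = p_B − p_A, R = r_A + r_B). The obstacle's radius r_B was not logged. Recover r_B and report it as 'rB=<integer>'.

m = 4050
d = (8, 16);  v_rel = (-3, -5),  |v_rel|² = 34
v_rel×d = (-3)·(16) − (-5)·(8) = -8
since m = R²·34 − (-8)²:  R² = (64 + 4050) / 34 = 121
R = √121 = 11  ⇒  r_B = 11 − 7 = 4

rB=4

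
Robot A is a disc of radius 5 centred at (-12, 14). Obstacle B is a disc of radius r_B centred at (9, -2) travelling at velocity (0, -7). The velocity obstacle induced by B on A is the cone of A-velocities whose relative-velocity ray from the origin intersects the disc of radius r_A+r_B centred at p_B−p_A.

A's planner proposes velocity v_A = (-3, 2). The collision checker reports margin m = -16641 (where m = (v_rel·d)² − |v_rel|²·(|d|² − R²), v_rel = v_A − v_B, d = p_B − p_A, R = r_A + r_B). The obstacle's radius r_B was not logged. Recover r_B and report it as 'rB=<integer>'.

m = -16641
d = (21, -16);  v_rel = (-3, 9),  |v_rel|² = 90
v_rel×d = (-3)·(-16) − (9)·(21) = -141
since m = R²·90 − (-141)²:  R² = (19881 + -16641) / 90 = 36
R = √36 = 6  ⇒  r_B = 6 − 5 = 1

rB=1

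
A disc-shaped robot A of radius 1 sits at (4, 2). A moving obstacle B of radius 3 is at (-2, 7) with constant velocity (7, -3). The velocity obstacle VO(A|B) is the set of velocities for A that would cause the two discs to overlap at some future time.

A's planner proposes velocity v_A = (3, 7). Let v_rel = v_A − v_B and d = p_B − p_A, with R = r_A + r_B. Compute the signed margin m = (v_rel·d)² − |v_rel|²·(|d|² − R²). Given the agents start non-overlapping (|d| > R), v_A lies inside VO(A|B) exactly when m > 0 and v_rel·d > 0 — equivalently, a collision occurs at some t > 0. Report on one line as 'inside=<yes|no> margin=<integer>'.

d = (-6, 5),  |d|² = 61;  R = 1+3 = 4,  c = 61−4² = 45
v_rel = (-4, 10),  |v_rel|² = 116;  v_rel·d = (-4)·(-6) + (10)·(5) = 74
116·t² − 148·t + 45 = 0  ⇒  m = 74² − 116·45 = 256
m = 256 > 0,  v_rel·d = 74 > 0  ⇒  inside

inside=yes margin=256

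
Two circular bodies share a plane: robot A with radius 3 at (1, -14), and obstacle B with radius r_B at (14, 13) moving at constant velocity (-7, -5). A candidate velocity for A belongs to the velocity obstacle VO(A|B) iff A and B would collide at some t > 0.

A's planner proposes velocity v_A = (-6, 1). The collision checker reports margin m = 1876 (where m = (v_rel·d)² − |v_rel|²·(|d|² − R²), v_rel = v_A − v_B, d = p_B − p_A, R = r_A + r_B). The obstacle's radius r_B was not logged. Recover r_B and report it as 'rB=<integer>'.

m = 1876
d = (13, 27);  v_rel = (1, 6),  |v_rel|² = 37
v_rel×d = (1)·(27) − (6)·(13) = -51
since m = R²·37 − (-51)²:  R² = (2601 + 1876) / 37 = 121
R = √121 = 11  ⇒  r_B = 11 − 3 = 8

rB=8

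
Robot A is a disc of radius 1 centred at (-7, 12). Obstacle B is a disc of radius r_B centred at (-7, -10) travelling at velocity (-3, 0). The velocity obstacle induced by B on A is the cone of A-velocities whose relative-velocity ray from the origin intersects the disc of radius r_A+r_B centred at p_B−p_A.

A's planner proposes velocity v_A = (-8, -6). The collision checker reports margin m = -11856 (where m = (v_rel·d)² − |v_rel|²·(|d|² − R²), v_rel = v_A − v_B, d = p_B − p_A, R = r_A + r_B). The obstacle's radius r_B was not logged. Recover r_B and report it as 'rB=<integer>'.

m = -11856
d = (0, -22);  v_rel = (-5, -6),  |v_rel|² = 61
v_rel×d = (-5)·(-22) − (-6)·(0) = 110
since m = R²·61 − 110²:  R² = (12100 + -11856) / 61 = 4
R = √4 = 2  ⇒  r_B = 2 − 1 = 1

rB=1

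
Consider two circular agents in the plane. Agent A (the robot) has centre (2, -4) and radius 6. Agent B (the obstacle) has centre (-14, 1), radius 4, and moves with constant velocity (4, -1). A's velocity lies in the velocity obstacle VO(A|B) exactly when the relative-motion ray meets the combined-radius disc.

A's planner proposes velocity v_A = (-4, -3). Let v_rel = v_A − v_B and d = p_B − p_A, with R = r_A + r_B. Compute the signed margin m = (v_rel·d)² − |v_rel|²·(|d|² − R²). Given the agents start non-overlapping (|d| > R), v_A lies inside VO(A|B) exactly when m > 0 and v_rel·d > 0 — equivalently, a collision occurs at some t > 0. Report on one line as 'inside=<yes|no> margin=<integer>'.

d = (-16, 5),  |d|² = 281;  R = 6+4 = 10,  c = 281−10² = 181
v_rel = (-8, -2),  |v_rel|² = 68;  v_rel·d = (-8)·(-16) + (-2)·(5) = 118
68·t² − 236·t + 181 = 0  ⇒  m = 118² − 68·181 = 1616
m = 1616 > 0,  v_rel·d = 118 > 0  ⇒  inside

inside=yes margin=1616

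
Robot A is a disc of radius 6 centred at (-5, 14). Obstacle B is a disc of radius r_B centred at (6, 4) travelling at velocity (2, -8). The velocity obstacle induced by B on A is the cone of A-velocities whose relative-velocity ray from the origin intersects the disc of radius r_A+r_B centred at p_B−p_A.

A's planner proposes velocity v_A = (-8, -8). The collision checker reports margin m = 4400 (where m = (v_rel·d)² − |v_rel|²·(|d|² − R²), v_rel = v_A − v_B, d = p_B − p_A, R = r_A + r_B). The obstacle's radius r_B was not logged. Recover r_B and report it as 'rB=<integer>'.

m = 4400
d = (11, -10);  v_rel = (-10, 0),  |v_rel|² = 100
v_rel×d = (-10)·(-10) − (0)·(11) = 100
since m = R²·100 − 100²:  R² = (10000 + 4400) / 100 = 144
R = √144 = 12  ⇒  r_B = 12 − 6 = 6

rB=6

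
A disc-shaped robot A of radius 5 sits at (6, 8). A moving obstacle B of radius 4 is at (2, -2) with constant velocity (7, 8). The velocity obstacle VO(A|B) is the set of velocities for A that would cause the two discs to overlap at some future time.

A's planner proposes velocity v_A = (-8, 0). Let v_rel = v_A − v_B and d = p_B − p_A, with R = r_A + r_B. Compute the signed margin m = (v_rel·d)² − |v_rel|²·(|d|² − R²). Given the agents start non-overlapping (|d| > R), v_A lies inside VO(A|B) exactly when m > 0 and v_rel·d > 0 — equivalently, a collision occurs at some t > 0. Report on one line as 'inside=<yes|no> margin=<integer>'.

d = (-4, -10),  |d|² = 116;  R = 5+4 = 9,  c = 116−9² = 35
v_rel = (-15, -8),  |v_rel|² = 289;  v_rel·d = (-15)·(-4) + (-8)·(-10) = 140
289·t² − 280·t + 35 = 0  ⇒  m = 140² − 289·35 = 9485
m = 9485 > 0,  v_rel·d = 140 > 0  ⇒  inside

inside=yes margin=9485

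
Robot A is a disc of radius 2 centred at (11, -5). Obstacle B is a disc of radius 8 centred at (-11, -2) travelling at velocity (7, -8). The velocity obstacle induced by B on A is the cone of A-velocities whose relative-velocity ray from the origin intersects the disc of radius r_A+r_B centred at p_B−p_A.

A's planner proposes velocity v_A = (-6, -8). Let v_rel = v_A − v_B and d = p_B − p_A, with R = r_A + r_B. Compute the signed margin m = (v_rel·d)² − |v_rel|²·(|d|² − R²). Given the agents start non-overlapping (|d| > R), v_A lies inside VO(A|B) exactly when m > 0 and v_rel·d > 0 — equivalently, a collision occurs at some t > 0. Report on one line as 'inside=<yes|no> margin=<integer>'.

d = (-22, 3),  |d|² = 493;  R = 2+8 = 10,  c = 493−10² = 393
v_rel = (-13, 0),  |v_rel|² = 169;  v_rel·d = (-13)·(-22) + (0)·(3) = 286
169·t² − 572·t + 393 = 0  ⇒  m = 286² − 169·393 = 15379
m = 15379 > 0,  v_rel·d = 286 > 0  ⇒  inside

inside=yes margin=15379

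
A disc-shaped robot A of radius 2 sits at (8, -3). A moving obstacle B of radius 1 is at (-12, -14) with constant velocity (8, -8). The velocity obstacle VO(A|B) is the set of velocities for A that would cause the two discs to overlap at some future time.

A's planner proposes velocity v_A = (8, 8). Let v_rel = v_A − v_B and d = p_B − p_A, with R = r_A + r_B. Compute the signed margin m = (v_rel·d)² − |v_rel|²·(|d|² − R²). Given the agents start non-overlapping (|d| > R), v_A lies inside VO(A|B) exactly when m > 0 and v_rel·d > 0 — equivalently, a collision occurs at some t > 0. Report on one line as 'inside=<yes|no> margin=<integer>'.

d = (-20, -11),  |d|² = 521;  R = 2+1 = 3,  c = 521−3² = 512
v_rel = (0, 16),  |v_rel|² = 256;  v_rel·d = (0)·(-20) + (16)·(-11) = -176
256·t² + 352·t + 512 = 0  ⇒  m = (-176)² − 256·512 = -100096
m = -100096 < 0,  v_rel·d = -176 < 0  ⇒  outside

inside=no margin=-100096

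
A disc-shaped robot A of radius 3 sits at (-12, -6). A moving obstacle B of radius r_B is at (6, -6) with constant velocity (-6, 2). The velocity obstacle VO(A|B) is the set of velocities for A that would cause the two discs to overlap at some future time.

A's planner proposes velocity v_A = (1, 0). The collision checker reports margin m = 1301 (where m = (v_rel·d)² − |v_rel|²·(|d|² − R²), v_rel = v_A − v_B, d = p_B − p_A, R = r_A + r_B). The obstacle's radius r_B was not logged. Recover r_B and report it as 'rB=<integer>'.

m = 1301
d = (18, 0);  v_rel = (7, -2),  |v_rel|² = 53
v_rel×d = (7)·(0) − (-2)·(18) = 36
since m = R²·53 − 36²:  R² = (1296 + 1301) / 53 = 49
R = √49 = 7  ⇒  r_B = 7 − 3 = 4

rB=4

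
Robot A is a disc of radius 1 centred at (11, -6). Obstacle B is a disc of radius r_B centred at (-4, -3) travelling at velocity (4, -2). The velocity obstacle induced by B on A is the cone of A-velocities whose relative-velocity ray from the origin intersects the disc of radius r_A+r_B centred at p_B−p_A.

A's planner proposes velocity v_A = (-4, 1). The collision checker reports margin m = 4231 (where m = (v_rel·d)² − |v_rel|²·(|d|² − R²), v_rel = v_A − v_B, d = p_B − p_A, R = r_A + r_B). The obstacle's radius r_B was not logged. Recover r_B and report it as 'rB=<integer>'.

m = 4231
d = (-15, 3);  v_rel = (-8, 3),  |v_rel|² = 73
v_rel×d = (-8)·(3) − (3)·(-15) = 21
since m = R²·73 − 21²:  R² = (441 + 4231) / 73 = 64
R = √64 = 8  ⇒  r_B = 8 − 1 = 7

rB=7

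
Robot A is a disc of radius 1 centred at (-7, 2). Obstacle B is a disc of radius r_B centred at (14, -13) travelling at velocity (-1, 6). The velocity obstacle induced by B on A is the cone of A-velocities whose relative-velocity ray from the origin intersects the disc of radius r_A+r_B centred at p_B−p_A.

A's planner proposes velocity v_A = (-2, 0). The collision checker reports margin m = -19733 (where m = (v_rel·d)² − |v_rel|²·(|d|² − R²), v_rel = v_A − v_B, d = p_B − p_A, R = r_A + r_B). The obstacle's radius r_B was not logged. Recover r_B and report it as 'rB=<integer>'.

m = -19733
d = (21, -15);  v_rel = (-1, -6),  |v_rel|² = 37
v_rel×d = (-1)·(-15) − (-6)·(21) = 141
since m = R²·37 − 141²:  R² = (19881 + -19733) / 37 = 4
R = √4 = 2  ⇒  r_B = 2 − 1 = 1

rB=1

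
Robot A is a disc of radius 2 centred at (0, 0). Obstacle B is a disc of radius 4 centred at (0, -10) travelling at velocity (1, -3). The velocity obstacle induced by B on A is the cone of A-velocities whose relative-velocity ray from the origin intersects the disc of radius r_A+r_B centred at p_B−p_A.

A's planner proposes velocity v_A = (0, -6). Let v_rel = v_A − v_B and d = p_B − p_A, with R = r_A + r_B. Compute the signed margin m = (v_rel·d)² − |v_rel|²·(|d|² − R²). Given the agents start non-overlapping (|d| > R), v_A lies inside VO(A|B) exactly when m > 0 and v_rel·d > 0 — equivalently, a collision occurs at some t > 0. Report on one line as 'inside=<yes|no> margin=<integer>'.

d = (0, -10),  |d|² = 100;  R = 2+4 = 6,  c = 100−6² = 64
v_rel = (-1, -3),  |v_rel|² = 10;  v_rel·d = (-1)·(0) + (-3)·(-10) = 30
10·t² − 60·t + 64 = 0  ⇒  m = 30² − 10·64 = 260
m = 260 > 0,  v_rel·d = 30 > 0  ⇒  inside

inside=yes margin=260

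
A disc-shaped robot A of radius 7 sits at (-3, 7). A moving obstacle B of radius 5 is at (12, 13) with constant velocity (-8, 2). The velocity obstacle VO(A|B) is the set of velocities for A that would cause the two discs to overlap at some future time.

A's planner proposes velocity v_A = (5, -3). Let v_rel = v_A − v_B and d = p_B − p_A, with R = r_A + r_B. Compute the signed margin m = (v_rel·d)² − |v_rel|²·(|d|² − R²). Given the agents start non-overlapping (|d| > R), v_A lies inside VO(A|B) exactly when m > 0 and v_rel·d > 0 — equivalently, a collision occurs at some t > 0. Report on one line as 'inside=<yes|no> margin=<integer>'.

d = (15, 6),  |d|² = 261;  R = 7+5 = 12,  c = 261−12² = 117
v_rel = (13, -5),  |v_rel|² = 194;  v_rel·d = (13)·(15) + (-5)·(6) = 165
194·t² − 330·t + 117 = 0  ⇒  m = 165² − 194·117 = 4527
m = 4527 > 0,  v_rel·d = 165 > 0  ⇒  inside

inside=yes margin=4527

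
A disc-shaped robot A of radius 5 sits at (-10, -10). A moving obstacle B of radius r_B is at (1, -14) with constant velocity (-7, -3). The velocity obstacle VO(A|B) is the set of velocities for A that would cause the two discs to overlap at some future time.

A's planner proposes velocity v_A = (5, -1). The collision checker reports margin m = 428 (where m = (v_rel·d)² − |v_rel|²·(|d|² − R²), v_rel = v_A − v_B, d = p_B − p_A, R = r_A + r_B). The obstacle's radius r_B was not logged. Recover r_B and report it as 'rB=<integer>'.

m = 428
d = (11, -4);  v_rel = (12, 2),  |v_rel|² = 148
v_rel×d = (12)·(-4) − (2)·(11) = -70
since m = R²·148 − (-70)²:  R² = (4900 + 428) / 148 = 36
R = √36 = 6  ⇒  r_B = 6 − 5 = 1

rB=1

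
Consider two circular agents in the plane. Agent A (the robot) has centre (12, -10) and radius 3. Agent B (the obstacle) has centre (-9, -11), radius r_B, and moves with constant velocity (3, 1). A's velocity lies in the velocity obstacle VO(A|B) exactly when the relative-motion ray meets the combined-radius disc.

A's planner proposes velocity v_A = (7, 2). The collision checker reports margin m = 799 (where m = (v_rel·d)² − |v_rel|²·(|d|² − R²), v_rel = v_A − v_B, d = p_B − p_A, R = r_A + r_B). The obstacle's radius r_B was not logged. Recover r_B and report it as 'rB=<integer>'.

m = 799
d = (-21, -1);  v_rel = (4, 1),  |v_rel|² = 17
v_rel×d = (4)·(-1) − (1)·(-21) = 17
since m = R²·17 − 17²:  R² = (289 + 799) / 17 = 64
R = √64 = 8  ⇒  r_B = 8 − 3 = 5

rB=5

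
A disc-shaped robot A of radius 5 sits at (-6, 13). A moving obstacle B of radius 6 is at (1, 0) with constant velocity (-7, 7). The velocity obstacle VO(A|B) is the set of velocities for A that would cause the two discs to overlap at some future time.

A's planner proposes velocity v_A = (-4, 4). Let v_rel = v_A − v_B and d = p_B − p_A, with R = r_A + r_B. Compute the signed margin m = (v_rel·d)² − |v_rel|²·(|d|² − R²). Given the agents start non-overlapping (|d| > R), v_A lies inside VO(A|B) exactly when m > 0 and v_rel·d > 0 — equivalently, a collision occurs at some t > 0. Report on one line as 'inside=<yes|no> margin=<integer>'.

d = (7, -13),  |d|² = 218;  R = 5+6 = 11,  c = 218−11² = 97
v_rel = (3, -3),  |v_rel|² = 18;  v_rel·d = (3)·(7) + (-3)·(-13) = 60
18·t² − 120·t + 97 = 0  ⇒  m = 60² − 18·97 = 1854
m = 1854 > 0,  v_rel·d = 60 > 0  ⇒  inside

inside=yes margin=1854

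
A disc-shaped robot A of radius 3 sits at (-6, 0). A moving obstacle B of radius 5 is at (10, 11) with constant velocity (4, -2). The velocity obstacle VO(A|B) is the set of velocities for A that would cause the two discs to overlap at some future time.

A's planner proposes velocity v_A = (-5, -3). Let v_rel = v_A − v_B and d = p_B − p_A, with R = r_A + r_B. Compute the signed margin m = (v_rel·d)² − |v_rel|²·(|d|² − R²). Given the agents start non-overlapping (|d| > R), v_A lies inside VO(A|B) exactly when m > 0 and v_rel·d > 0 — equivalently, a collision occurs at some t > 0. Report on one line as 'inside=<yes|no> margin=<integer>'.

d = (16, 11),  |d|² = 377;  R = 3+5 = 8,  c = 377−8² = 313
v_rel = (-9, -1),  |v_rel|² = 82;  v_rel·d = (-9)·(16) + (-1)·(11) = -155
82·t² + 310·t + 313 = 0  ⇒  m = (-155)² − 82·313 = -1641
m = -1641 < 0,  v_rel·d = -155 < 0  ⇒  outside

inside=no margin=-1641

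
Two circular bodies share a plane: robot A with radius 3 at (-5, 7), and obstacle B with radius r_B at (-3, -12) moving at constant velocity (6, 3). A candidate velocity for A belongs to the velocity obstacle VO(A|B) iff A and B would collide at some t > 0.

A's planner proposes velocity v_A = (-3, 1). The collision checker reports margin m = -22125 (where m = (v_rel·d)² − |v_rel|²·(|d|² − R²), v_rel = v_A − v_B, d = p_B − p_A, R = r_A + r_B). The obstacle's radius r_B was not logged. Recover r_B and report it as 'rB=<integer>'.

m = -22125
d = (2, -19);  v_rel = (-9, -2),  |v_rel|² = 85
v_rel×d = (-9)·(-19) − (-2)·(2) = 175
since m = R²·85 − 175²:  R² = (30625 + -22125) / 85 = 100
R = √100 = 10  ⇒  r_B = 10 − 3 = 7

rB=7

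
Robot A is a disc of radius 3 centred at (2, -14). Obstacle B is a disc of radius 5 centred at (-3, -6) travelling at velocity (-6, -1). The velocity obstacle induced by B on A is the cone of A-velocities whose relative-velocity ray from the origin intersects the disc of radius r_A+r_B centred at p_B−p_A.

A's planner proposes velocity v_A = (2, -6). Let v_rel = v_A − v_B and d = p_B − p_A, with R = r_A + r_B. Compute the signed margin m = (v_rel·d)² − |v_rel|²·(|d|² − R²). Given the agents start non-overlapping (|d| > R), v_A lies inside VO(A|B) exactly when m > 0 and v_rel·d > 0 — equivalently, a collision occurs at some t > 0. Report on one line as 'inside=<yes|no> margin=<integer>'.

d = (-5, 8),  |d|² = 89;  R = 3+5 = 8,  c = 89−8² = 25
v_rel = (8, -5),  |v_rel|² = 89;  v_rel·d = (8)·(-5) + (-5)·(8) = -80
89·t² + 160·t + 25 = 0  ⇒  m = (-80)² − 89·25 = 4175
m = 4175 > 0,  v_rel·d = -80 < 0  ⇒  outside

inside=no margin=4175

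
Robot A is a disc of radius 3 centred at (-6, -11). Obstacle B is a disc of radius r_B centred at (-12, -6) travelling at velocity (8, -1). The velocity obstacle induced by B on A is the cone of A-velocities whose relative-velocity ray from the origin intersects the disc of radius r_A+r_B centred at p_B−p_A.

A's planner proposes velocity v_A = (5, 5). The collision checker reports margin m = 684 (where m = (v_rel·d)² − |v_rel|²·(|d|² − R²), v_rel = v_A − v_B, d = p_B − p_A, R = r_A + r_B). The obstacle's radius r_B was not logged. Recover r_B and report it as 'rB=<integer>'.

m = 684
d = (-6, 5);  v_rel = (-3, 6),  |v_rel|² = 45
v_rel×d = (-3)·(5) − (6)·(-6) = 21
since m = R²·45 − 21²:  R² = (441 + 684) / 45 = 25
R = √25 = 5  ⇒  r_B = 5 − 3 = 2

rB=2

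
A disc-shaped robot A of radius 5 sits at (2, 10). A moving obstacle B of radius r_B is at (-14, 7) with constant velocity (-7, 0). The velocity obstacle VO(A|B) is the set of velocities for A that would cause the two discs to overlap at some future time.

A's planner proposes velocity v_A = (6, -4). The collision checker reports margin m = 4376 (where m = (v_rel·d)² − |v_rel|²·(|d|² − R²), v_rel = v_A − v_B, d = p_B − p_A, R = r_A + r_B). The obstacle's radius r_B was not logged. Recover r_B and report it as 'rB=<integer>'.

m = 4376
d = (-16, -3);  v_rel = (13, -4),  |v_rel|² = 185
v_rel×d = (13)·(-3) − (-4)·(-16) = -103
since m = R²·185 − (-103)²:  R² = (10609 + 4376) / 185 = 81
R = √81 = 9  ⇒  r_B = 9 − 5 = 4

rB=4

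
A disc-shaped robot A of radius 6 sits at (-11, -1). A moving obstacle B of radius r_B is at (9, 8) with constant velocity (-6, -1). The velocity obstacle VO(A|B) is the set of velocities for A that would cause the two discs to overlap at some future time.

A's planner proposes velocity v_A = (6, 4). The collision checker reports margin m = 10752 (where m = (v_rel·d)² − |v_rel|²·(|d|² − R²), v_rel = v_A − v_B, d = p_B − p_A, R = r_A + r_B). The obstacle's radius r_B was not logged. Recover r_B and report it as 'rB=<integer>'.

m = 10752
d = (20, 9);  v_rel = (12, 5),  |v_rel|² = 169
v_rel×d = (12)·(9) − (5)·(20) = 8
since m = R²·169 − 8²:  R² = (64 + 10752) / 169 = 64
R = √64 = 8  ⇒  r_B = 8 − 6 = 2

rB=2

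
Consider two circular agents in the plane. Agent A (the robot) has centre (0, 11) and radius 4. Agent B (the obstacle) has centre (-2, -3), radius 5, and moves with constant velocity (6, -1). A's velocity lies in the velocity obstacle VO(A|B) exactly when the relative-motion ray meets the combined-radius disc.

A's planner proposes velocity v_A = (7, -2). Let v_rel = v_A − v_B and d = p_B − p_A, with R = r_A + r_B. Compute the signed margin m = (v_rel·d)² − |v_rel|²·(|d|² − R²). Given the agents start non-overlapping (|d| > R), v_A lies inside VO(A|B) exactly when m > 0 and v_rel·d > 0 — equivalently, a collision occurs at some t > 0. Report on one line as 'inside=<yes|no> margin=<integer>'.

d = (-2, -14),  |d|² = 200;  R = 4+5 = 9,  c = 200−9² = 119
v_rel = (1, -1),  |v_rel|² = 2;  v_rel·d = (1)·(-2) + (-1)·(-14) = 12
2·t² − 24·t + 119 = 0  ⇒  m = 12² − 2·119 = -94
m = -94 < 0,  v_rel·d = 12 > 0  ⇒  outside

inside=no margin=-94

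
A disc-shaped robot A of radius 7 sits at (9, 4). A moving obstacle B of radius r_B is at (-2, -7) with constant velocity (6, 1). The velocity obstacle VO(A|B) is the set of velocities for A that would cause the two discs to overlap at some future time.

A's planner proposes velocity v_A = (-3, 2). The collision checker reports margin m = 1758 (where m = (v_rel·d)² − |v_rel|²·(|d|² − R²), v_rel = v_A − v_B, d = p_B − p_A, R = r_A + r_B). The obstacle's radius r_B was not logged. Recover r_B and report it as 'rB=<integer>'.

m = 1758
d = (-11, -11);  v_rel = (-9, 1),  |v_rel|² = 82
v_rel×d = (-9)·(-11) − (1)·(-11) = 110
since m = R²·82 − 110²:  R² = (12100 + 1758) / 82 = 169
R = √169 = 13  ⇒  r_B = 13 − 7 = 6

rB=6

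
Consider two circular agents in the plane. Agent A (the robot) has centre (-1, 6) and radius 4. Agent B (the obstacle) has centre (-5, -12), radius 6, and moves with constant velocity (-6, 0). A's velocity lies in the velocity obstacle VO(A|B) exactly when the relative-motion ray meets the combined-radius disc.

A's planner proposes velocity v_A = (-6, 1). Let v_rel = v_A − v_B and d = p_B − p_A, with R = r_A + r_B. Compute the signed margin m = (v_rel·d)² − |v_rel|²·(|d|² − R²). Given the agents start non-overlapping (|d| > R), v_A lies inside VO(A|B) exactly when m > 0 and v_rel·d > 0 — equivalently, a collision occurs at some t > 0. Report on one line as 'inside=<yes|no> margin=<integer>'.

d = (-4, -18),  |d|² = 340;  R = 4+6 = 10,  c = 340−10² = 240
v_rel = (0, 1),  |v_rel|² = 1;  v_rel·d = (0)·(-4) + (1)·(-18) = -18
1·t² + 36·t + 240 = 0  ⇒  m = (-18)² − 1·240 = 84
m = 84 > 0,  v_rel·d = -18 < 0  ⇒  outside

inside=no margin=84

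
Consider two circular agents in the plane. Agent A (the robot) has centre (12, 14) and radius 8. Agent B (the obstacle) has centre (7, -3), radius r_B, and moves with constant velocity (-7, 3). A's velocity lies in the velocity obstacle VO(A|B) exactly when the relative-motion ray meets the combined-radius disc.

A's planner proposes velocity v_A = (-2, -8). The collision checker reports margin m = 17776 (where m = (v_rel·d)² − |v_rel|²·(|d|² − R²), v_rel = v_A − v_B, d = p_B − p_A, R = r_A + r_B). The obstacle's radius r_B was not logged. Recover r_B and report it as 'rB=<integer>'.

m = 17776
d = (-5, -17);  v_rel = (5, -11),  |v_rel|² = 146
v_rel×d = (5)·(-17) − (-11)·(-5) = -140
since m = R²·146 − (-140)²:  R² = (19600 + 17776) / 146 = 256
R = √256 = 16  ⇒  r_B = 16 − 8 = 8

rB=8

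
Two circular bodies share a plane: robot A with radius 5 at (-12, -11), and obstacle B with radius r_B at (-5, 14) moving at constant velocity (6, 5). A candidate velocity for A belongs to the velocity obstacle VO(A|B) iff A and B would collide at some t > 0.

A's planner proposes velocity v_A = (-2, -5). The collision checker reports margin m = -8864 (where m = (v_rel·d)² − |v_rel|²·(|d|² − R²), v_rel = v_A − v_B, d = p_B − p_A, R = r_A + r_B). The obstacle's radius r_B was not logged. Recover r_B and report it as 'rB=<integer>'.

m = -8864
d = (7, 25);  v_rel = (-8, -10),  |v_rel|² = 164
v_rel×d = (-8)·(25) − (-10)·(7) = -130
since m = R²·164 − (-130)²:  R² = (16900 + -8864) / 164 = 49
R = √49 = 7  ⇒  r_B = 7 − 5 = 2

rB=2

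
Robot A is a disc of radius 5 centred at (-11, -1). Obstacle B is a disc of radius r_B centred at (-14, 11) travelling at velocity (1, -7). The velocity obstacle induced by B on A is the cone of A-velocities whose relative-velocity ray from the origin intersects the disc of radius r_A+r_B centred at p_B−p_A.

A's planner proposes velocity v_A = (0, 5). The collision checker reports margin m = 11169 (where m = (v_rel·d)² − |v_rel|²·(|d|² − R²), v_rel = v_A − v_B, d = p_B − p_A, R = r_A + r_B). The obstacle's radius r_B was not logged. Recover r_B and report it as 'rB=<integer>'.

m = 11169
d = (-3, 12);  v_rel = (-1, 12),  |v_rel|² = 145
v_rel×d = (-1)·(12) − (12)·(-3) = 24
since m = R²·145 − 24²:  R² = (576 + 11169) / 145 = 81
R = √81 = 9  ⇒  r_B = 9 − 5 = 4

rB=4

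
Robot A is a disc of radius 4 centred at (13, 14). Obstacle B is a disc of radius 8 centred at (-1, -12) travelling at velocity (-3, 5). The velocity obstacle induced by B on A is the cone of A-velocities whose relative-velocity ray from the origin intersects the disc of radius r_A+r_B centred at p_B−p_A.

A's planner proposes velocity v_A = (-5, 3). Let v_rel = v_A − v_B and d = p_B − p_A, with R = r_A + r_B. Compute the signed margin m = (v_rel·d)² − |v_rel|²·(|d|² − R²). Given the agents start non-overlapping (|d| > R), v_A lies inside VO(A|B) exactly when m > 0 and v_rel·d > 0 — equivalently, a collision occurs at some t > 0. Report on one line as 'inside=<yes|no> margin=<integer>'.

d = (-14, -26),  |d|² = 872;  R = 4+8 = 12,  c = 872−12² = 728
v_rel = (-2, -2),  |v_rel|² = 8;  v_rel·d = (-2)·(-14) + (-2)·(-26) = 80
8·t² − 160·t + 728 = 0  ⇒  m = 80² − 8·728 = 576
m = 576 > 0,  v_rel·d = 80 > 0  ⇒  inside

inside=yes margin=576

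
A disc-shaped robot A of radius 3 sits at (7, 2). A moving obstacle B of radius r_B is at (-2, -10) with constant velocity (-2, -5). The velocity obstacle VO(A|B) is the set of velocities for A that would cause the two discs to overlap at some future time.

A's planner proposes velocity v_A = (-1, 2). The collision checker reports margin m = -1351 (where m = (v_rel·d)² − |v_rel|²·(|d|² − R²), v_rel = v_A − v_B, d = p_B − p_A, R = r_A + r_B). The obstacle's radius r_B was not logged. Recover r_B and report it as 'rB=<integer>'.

m = -1351
d = (-9, -12);  v_rel = (1, 7),  |v_rel|² = 50
v_rel×d = (1)·(-12) − (7)·(-9) = 51
since m = R²·50 − 51²:  R² = (2601 + -1351) / 50 = 25
R = √25 = 5  ⇒  r_B = 5 − 3 = 2

rB=2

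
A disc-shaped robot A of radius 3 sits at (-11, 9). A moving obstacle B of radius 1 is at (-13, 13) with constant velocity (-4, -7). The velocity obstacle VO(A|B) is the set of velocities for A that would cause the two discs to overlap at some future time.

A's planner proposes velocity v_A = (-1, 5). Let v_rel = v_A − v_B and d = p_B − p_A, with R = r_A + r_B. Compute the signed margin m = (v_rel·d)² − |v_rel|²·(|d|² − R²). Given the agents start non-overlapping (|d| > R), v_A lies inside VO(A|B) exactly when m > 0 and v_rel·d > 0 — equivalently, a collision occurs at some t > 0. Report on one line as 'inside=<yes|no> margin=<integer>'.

d = (-2, 4),  |d|² = 20;  R = 3+1 = 4,  c = 20−4² = 4
v_rel = (3, 12),  |v_rel|² = 153;  v_rel·d = (3)·(-2) + (12)·(4) = 42
153·t² − 84·t + 4 = 0  ⇒  m = 42² − 153·4 = 1152
m = 1152 > 0,  v_rel·d = 42 > 0  ⇒  inside

inside=yes margin=1152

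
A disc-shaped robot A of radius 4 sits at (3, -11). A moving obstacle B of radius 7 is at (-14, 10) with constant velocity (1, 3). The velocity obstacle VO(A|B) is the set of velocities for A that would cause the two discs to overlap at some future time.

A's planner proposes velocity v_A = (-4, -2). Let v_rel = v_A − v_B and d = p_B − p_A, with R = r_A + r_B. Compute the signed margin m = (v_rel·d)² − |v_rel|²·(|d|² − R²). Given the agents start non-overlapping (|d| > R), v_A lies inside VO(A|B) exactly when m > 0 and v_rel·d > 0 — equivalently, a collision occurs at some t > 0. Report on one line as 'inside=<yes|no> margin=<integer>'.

d = (-17, 21),  |d|² = 730;  R = 4+7 = 11,  c = 730−11² = 609
v_rel = (-5, -5),  |v_rel|² = 50;  v_rel·d = (-5)·(-17) + (-5)·(21) = -20
50·t² + 40·t + 609 = 0  ⇒  m = (-20)² − 50·609 = -30050
m = -30050 < 0,  v_rel·d = -20 < 0  ⇒  outside

inside=no margin=-30050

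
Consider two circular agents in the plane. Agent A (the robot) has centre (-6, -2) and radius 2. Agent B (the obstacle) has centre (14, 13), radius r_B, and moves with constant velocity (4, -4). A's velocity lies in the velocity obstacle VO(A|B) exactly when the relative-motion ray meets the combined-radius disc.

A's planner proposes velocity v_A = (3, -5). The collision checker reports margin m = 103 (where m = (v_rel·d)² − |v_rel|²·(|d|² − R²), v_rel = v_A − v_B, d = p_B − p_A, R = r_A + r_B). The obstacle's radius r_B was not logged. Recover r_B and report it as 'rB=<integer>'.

m = 103
d = (20, 15);  v_rel = (-1, -1),  |v_rel|² = 2
v_rel×d = (-1)·(15) − (-1)·(20) = 5
since m = R²·2 − 5²:  R² = (25 + 103) / 2 = 64
R = √64 = 8  ⇒  r_B = 8 − 2 = 6

rB=6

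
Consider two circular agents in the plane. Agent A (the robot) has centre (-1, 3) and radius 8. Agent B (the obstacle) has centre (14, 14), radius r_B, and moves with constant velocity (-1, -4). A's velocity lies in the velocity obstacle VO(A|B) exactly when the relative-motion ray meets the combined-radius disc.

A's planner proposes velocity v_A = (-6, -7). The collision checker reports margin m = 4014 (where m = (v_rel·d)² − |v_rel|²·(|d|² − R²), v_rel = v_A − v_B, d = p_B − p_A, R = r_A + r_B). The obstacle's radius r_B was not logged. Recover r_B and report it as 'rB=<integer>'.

m = 4014
d = (15, 11);  v_rel = (-5, -3),  |v_rel|² = 34
v_rel×d = (-5)·(11) − (-3)·(15) = -10
since m = R²·34 − (-10)²:  R² = (100 + 4014) / 34 = 121
R = √121 = 11  ⇒  r_B = 11 − 8 = 3

rB=3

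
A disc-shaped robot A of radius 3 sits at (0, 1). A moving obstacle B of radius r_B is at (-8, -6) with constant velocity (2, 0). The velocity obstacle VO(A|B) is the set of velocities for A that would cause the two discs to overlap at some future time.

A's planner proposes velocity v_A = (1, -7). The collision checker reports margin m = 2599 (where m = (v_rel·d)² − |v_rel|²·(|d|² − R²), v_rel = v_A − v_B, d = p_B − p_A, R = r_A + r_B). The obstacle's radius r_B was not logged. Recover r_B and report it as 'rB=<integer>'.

m = 2599
d = (-8, -7);  v_rel = (-1, -7),  |v_rel|² = 50
v_rel×d = (-1)·(-7) − (-7)·(-8) = -49
since m = R²·50 − (-49)²:  R² = (2401 + 2599) / 50 = 100
R = √100 = 10  ⇒  r_B = 10 − 3 = 7

rB=7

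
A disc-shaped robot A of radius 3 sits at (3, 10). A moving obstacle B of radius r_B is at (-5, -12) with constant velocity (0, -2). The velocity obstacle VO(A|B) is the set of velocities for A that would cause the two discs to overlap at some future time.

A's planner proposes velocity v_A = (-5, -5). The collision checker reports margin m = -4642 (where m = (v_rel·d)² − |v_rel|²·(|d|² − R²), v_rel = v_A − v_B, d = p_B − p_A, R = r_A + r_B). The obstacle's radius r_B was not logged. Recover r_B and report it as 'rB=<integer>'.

m = -4642
d = (-8, -22);  v_rel = (-5, -3),  |v_rel|² = 34
v_rel×d = (-5)·(-22) − (-3)·(-8) = 86
since m = R²·34 − 86²:  R² = (7396 + -4642) / 34 = 81
R = √81 = 9  ⇒  r_B = 9 − 3 = 6

rB=6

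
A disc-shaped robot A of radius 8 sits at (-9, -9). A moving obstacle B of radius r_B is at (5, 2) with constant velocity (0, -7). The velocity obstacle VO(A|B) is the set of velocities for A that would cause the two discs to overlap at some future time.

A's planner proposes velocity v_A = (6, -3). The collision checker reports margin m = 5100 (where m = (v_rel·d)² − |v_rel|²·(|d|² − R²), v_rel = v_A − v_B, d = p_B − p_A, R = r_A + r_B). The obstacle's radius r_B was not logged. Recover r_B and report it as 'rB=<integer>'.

m = 5100
d = (14, 11);  v_rel = (6, 4),  |v_rel|² = 52
v_rel×d = (6)·(11) − (4)·(14) = 10
since m = R²·52 − 10²:  R² = (100 + 5100) / 52 = 100
R = √100 = 10  ⇒  r_B = 10 − 8 = 2

rB=2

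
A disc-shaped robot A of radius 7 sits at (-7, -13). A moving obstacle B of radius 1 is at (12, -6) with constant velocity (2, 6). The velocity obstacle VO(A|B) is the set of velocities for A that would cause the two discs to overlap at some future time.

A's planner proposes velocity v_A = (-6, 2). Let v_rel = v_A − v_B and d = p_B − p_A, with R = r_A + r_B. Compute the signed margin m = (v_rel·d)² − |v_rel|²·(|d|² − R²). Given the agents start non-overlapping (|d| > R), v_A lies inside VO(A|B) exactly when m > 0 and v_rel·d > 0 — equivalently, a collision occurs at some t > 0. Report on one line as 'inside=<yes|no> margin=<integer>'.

d = (19, 7),  |d|² = 410;  R = 7+1 = 8,  c = 410−8² = 346
v_rel = (-8, -4),  |v_rel|² = 80;  v_rel·d = (-8)·(19) + (-4)·(7) = -180
80·t² + 360·t + 346 = 0  ⇒  m = (-180)² − 80·346 = 4720
m = 4720 > 0,  v_rel·d = -180 < 0  ⇒  outside

inside=no margin=4720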